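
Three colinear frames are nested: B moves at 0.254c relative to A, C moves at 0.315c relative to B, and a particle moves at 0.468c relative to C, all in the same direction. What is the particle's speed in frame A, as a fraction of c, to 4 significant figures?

Compose boost 2: (0.315 + 0.254)/(1 + 0.315×0.254) = 0.5690/1.08001 = 0.526847
Compose boost 3: (0.468 + 0.526847)/(1 + 0.468×0.526847) = 0.994847/1.24656 = 0.7981

u ≈ 0.7981c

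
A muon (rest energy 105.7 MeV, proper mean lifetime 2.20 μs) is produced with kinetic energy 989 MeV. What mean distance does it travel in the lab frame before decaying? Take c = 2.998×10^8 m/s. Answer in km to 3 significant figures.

γ = 1 + K/(m₀c²) = 1 + 989/105.7 = 10.357
β = √(1 − 1/γ²) = 0.99533
Dilated lifetime: γτ₀ = 10.357 × 2.20 μs = 22.785 μs
d = βc·γτ₀ = 0.99533 × (2.998×10^8 m/s) × 2.2785×10^-5 s = 6.80 km

d ≈ 6.80 km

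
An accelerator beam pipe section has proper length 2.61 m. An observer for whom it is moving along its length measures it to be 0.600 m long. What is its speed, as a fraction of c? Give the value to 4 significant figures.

β ≈ 0.9732

γ = L₀/L = 2.61/0.600 = 4.35000
β = √(1 − 1/γ²) = 0.9732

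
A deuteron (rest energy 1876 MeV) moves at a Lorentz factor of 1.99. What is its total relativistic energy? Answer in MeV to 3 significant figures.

E ≈ 3730 MeV

γ = 1.99 (given)
E = γm₀c² = 1.99 × 1876 MeV = 3730 MeV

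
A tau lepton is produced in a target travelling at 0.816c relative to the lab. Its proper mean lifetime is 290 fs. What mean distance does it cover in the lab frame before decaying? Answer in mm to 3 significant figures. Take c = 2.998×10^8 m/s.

γ = 1/√(1 − 0.816²) = 1.7299
Dilated lifetime: Δt = γτ₀ = 1.7299 × 290 fs = 501.69 fs
d = vΔt = 0.816c × 501.69 fs = 2.4464×10^8 m/s × 5.0169×10^-13 s = 0.123 mm

d ≈ 0.123 mm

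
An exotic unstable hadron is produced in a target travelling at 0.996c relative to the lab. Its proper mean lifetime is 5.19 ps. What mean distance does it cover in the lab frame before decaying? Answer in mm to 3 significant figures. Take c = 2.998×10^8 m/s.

γ = 1/√(1 − 0.996²) = 11.192
Dilated lifetime: Δt = γτ₀ = 11.192 × 5.19 ps = 58.084 ps
d = vΔt = 0.996c × 58.084 ps = 2.9860×10^8 m/s × 5.8084×10^-11 s = 17.3 mm

d ≈ 17.3 mm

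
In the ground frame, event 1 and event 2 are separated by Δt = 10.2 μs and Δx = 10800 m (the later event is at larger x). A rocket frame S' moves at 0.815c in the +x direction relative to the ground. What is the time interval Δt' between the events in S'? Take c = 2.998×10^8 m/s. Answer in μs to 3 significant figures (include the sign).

Δt' ≈ -33.1 μs

γ = 1/√(1 − 0.815²) = 1.7257
Δt' = γ(Δt − vΔx/c²) = 1.7257 × (10.2 μs − 0.815×10800 m / (2.998×10^8 m/s))
= 1.7257 × (-19.160 μs) = -33.1 μs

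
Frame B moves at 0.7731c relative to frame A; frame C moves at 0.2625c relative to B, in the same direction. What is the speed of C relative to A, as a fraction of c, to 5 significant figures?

u ≈ 0.86089c

Compose boost 2: (0.2625 + 0.7731)/(1 + 0.2625×0.7731) = 1.0356/1.202939 = 0.86089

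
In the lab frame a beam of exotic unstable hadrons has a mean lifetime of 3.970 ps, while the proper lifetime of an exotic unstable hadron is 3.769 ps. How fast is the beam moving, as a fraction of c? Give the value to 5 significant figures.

β ≈ 0.31416

γ = Δt/τ₀ = 3.970/3.769 = 1.053330
β = √(1 − 1/γ²) = √(1 − 1/1.053330²) = 0.31416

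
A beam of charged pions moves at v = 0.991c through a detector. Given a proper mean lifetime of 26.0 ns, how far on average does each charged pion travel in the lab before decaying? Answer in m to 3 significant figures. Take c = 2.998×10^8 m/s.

γ = 1/√(1 − 0.991²) = 7.4704
Dilated lifetime: Δt = γτ₀ = 7.4704 × 26.0 ns = 194.23 ns
d = vΔt = 0.991c × 194.23 ns = 2.9710×10^8 m/s × 1.9423×10^-7 s = 57.7 m

d ≈ 57.7 m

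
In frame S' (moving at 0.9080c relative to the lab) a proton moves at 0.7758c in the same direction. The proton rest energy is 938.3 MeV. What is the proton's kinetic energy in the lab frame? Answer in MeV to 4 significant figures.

K ≈ 5111 MeV

u_lab = (0.7758 + 0.9080)/(1 + 0.7758×0.9080) = 0.9878983
γ = 1/√(1 − 0.9878983²) = 6.44734
K = (γ − 1)m₀c² = (6.44734 − 1) × 938.3 = 5.44734 × 938.3 = 5111 MeV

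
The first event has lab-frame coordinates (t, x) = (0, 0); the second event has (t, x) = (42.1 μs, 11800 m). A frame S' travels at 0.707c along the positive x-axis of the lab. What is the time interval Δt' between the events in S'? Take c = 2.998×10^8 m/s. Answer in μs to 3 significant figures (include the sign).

γ = 1/√(1 − 0.707²) = 1.4140
Δt' = γ(Δt − vΔx/c²) = 1.4140 × (42.1 μs − 0.707×11800 m / (2.998×10^8 m/s))
= 1.4140 × (14.273 μs) = 20.2 μs

Δt' ≈ 20.2 μs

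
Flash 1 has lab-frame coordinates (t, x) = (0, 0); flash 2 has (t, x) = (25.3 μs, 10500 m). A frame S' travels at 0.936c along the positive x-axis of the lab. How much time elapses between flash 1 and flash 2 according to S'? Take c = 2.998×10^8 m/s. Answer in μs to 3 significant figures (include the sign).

γ = 1/√(1 − 0.936²) = 2.8409
Δt' = γ(Δt − vΔx/c²) = 2.8409 × (25.3 μs − 0.936×10500 m / (2.998×10^8 m/s))
= 2.8409 × (-7.4819 μs) = -21.3 μs

Δt' ≈ -21.3 μs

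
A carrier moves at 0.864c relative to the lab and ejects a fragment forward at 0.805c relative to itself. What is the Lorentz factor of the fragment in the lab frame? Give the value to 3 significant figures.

γ ≈ 5.68

u_lab = (0.805 + 0.864)/(1 + 0.805×0.864) = 1.669/1.69552 = 0.984359
γ = 1/√(1 − 0.984359²) = 5.68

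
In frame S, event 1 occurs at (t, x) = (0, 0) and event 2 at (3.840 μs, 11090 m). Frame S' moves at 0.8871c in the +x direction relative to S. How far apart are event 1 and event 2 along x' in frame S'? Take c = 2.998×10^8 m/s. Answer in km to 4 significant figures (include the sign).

γ = 1/√(1 − 0.8871²) = 2.16648
Δx' = γ(Δx − vΔt) = 2.16648 × (11090 m − 0.8871×(2.998×10^8 m/s)×3.840×10^-6 s)
= 2.16648 × (10068.7 m) = 21.81 km

Δx' ≈ 21.81 km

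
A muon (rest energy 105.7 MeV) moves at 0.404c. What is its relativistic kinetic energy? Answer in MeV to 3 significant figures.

γ = 1/√(1 − 0.404²) = 1.0932
K = (γ − 1)m₀c² = (1.0932 − 1) × 105.7 MeV = 0.093184 × 105.7 MeV = 9.85 MeV

K ≈ 9.85 MeV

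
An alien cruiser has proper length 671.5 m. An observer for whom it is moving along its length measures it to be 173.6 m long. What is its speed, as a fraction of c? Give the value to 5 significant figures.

γ = L₀/L = 671.5/173.6 = 3.868088
β = √(1 − 1/γ²) = 0.96600

β ≈ 0.96600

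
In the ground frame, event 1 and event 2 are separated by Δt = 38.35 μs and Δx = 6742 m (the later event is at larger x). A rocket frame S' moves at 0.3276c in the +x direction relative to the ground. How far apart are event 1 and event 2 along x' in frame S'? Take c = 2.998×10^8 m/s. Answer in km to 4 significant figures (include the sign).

Δx' ≈ 3.149 km

γ = 1/√(1 − 0.3276²) = 1.05841
Δx' = γ(Δx − vΔt) = 1.05841 × (6742 m − 0.3276×(2.998×10^8 m/s)×38.35×10^-6 s)
= 1.05841 × (2975.47 m) = 3.149 km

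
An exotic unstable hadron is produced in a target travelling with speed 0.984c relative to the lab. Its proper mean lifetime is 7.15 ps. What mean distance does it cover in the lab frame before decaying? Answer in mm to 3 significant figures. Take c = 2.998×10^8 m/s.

d ≈ 11.8 mm

γ = 1/√(1 − 0.984²) = 5.6127
Dilated lifetime: Δt = γτ₀ = 5.6127 × 7.15 ps = 40.131 ps
d = vΔt = 0.984c × 40.131 ps = 2.9500×10^8 m/s × 4.0131×10^-11 s = 11.8 mm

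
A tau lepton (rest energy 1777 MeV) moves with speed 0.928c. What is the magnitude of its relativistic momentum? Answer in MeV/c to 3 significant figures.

p ≈ 4430 MeV/c

γ = 1/√(1 − 0.928²) = 2.6840
p = γβm₀c = 2.6840 × 0.928 × 1777 MeV/c = 4430 MeV/c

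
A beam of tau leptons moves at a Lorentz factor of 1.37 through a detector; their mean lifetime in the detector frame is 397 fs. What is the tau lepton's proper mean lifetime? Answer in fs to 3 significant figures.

γ = 1.37 (given)
Proper time: τ₀ = Δt/γ = 397/1.37 = 290 fs

τ₀ ≈ 290 fs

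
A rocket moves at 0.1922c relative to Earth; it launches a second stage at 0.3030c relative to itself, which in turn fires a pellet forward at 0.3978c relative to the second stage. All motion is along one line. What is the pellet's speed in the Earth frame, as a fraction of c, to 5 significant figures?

Compose boost 2: (0.3030 + 0.1922)/(1 + 0.3030×0.1922) = 0.49520/1.058237 = 0.4679483
Compose boost 3: (0.3978 + 0.4679483)/(1 + 0.3978×0.4679483) = 0.8657483/1.186150 = 0.72988

u ≈ 0.72988c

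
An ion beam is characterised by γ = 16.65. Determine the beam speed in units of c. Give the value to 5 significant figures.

β = √(1 − 1/γ²) = √(1 − 1/16.65²) = √(0.9963928) = 0.99819

β ≈ 0.99819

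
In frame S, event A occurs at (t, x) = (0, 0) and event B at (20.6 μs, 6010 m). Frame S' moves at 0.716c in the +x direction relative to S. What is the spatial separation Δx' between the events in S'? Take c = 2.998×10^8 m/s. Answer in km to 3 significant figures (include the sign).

γ = 1/√(1 − 0.716²) = 1.4325
Δx' = γ(Δx − vΔt) = 1.4325 × (6010 m − 0.716×(2.998×10^8 m/s)×20.6×10^-6 s)
= 1.4325 × (1588.1 m) = 2.27 km

Δx' ≈ 2.27 km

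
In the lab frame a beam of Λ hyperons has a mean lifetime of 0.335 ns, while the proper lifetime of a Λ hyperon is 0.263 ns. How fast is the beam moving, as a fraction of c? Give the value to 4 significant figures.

γ = Δt/τ₀ = 0.335/0.263 = 1.27376
β = √(1 − 1/γ²) = √(1 − 1/1.27376²) = 0.6194

β ≈ 0.6194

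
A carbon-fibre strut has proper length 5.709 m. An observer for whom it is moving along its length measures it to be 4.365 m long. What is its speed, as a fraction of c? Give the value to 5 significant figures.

γ = L₀/L = 5.709/4.365 = 1.307904
β = √(1 − 1/γ²) = 0.64453

β ≈ 0.64453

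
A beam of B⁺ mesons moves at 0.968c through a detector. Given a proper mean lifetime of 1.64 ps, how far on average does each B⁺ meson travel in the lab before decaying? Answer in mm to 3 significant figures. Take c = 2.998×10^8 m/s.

γ = 1/√(1 − 0.968²) = 3.9849
Dilated lifetime: Δt = γτ₀ = 3.9849 × 1.64 ps = 6.5352 ps
d = vΔt = 0.968c × 6.5352 ps = 2.9021×10^8 m/s × 6.5352×10^-12 s = 1.90 mm

d ≈ 1.90 mm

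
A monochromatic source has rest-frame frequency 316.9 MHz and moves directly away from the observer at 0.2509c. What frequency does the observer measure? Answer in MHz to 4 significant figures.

f_obs ≈ 245.2 MHz

Relativistic Doppler: f_obs = f_src √((1−β)/(1+β))
= 316.9 × √(0.749100/1.25090) = 316.9 × 0.773853 = 245.2 MHz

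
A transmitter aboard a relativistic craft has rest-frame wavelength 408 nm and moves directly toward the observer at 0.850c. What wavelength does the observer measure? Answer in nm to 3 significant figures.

Relativistic Doppler: λ_obs = λ_src √((1−β)/(1+β))
= 408 × √(0.15000/1.8500) = 408 × 0.28475 = 116 nm

λ_obs ≈ 116 nm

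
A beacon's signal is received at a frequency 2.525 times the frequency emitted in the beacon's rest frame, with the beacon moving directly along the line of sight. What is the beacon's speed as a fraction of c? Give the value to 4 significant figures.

f_obs/f_src = √((1+β)/(1−β)) = 2.525  ⇒  (1+β)/(1−β) = 6.37562
β = |1 − D²|/(1 + D²) = |1 − 6.37562|/(1 + 6.37562) = 0.7288

β ≈ 0.7288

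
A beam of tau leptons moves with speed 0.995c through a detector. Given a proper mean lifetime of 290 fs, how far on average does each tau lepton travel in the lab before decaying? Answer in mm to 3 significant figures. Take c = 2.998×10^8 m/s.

γ = 1/√(1 − 0.995²) = 10.013
Dilated lifetime: Δt = γτ₀ = 10.013 × 290 fs = 2903.6 fs
d = vΔt = 0.995c × 2903.6 fs = 2.9830×10^8 m/s × 2.9036×10^-12 s = 0.866 mm

d ≈ 0.866 mm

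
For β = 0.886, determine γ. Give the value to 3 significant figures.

γ ≈ 2.16

γ = 1/√(1 − β²) = 1/√(1 − 0.886²) = 1/√(0.21500) = 2.16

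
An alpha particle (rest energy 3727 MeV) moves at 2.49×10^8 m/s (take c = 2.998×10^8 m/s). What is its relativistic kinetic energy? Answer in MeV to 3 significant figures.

β = v/c = 2.49×10^8 / 2.998×10^8 = 0.83055
γ = 1/√(1 − 0.83055²) = 1.7955
K = (γ − 1)m₀c² = (1.7955 − 1) × 3727 MeV = 0.79553 × 3727 MeV = 2960 MeV

K ≈ 2960 MeV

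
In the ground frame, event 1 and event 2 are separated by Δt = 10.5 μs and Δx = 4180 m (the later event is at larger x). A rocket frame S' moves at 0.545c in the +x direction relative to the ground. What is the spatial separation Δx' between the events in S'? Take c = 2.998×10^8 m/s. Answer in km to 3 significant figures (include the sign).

γ = 1/√(1 − 0.545²) = 1.1927
Δx' = γ(Δx − vΔt) = 1.1927 × (4180 m − 0.545×(2.998×10^8 m/s)×10.5×10^-6 s)
= 1.1927 × (2464.4 m) = 2.94 km

Δx' ≈ 2.94 km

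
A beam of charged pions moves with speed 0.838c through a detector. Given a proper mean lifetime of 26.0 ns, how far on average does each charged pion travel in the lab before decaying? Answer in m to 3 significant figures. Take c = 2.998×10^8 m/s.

γ = 1/√(1 − 0.838²) = 1.8326
Dilated lifetime: Δt = γτ₀ = 1.8326 × 26.0 ns = 47.648 ns
d = vΔt = 0.838c × 47.648 ns = 2.5123×10^8 m/s × 4.7648×10^-8 s = 12.0 m

d ≈ 12.0 m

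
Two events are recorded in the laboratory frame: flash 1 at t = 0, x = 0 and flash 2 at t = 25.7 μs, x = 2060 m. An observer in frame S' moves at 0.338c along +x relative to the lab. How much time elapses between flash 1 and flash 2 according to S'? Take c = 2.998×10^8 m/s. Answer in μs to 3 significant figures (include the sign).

Δt' ≈ 24.8 μs

γ = 1/√(1 − 0.338²) = 1.0625
Δt' = γ(Δt − vΔx/c²) = 1.0625 × (25.7 μs − 0.338×2060 m / (2.998×10^8 m/s))
= 1.0625 × (23.378 μs) = 24.8 μs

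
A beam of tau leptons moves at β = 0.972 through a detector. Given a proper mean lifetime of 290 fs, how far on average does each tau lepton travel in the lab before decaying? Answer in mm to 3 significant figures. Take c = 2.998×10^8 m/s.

d ≈ 0.360 mm

γ = 1/√(1 − 0.972²) = 4.2557
Dilated lifetime: Δt = γτ₀ = 4.2557 × 290 fs = 1234.1 fs
d = vΔt = 0.972c × 1234.1 fs = 2.9141×10^8 m/s × 1.2341×10^-12 s = 0.360 mm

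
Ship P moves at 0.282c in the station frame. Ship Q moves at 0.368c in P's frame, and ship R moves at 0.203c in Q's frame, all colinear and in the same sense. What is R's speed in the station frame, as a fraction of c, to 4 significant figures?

Compose boost 2: (0.368 + 0.282)/(1 + 0.368×0.282) = 0.6500/1.10378 = 0.588888
Compose boost 3: (0.203 + 0.588888)/(1 + 0.203×0.588888) = 0.791888/1.11954 = 0.7073

u ≈ 0.7073c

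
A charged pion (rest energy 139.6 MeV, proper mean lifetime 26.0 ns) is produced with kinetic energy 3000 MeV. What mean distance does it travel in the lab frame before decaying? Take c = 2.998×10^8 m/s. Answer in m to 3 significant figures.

d ≈ 175 m

γ = 1 + K/(m₀c²) = 1 + 3000/139.6 = 22.490
β = √(1 − 1/γ²) = 0.99901
Dilated lifetime: γτ₀ = 22.490 × 26.0 ns = 584.74 ns
d = βc·γτ₀ = 0.99901 × (2.998×10^8 m/s) × 5.8474×10^-7 s = 175 m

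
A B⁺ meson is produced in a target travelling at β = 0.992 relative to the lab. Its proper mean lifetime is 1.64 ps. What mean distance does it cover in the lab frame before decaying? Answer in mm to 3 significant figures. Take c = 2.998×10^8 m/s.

d ≈ 3.86 mm

γ = 1/√(1 − 0.992²) = 7.9216
Dilated lifetime: Δt = γτ₀ = 7.9216 × 1.64 ps = 12.991 ps
d = vΔt = 0.992c × 12.991 ps = 2.9740×10^8 m/s × 1.2991×10^-11 s = 3.86 mm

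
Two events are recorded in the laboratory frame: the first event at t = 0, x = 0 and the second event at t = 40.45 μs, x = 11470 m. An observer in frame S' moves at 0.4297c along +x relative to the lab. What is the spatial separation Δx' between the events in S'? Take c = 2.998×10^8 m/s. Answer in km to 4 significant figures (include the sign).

Δx' ≈ 6.932 km

γ = 1/√(1 − 0.4297²) = 1.10745
Δx' = γ(Δx − vΔt) = 1.10745 × (11470 m − 0.4297×(2.998×10^8 m/s)×40.45×10^-6 s)
= 1.10745 × (6259.07 m) = 6.932 km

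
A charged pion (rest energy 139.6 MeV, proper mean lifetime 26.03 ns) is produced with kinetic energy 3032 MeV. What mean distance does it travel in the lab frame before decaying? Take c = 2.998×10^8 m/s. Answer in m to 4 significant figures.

d ≈ 177.1 m

γ = 1 + K/(m₀c²) = 1 + 3032/139.6 = 22.7192
β = √(1 − 1/γ²) = 0.999031
Dilated lifetime: γτ₀ = 22.7192 × 26.03 ns = 591.381 ns
d = βc·γτ₀ = 0.999031 × (2.998×10^8 m/s) × 5.91381×10^-7 s = 177.1 m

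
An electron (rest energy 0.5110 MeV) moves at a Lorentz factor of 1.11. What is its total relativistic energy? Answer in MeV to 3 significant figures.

E ≈ 0.567 MeV

γ = 1.11 (given)
E = γm₀c² = 1.11 × 0.5110 MeV = 0.567 MeV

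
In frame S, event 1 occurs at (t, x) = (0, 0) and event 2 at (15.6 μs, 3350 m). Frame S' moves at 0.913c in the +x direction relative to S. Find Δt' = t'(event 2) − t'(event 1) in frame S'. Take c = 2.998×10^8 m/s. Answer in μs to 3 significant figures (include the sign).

Δt' ≈ 13.2 μs

γ = 1/√(1 − 0.913²) = 2.4512
Δt' = γ(Δt − vΔx/c²) = 2.4512 × (15.6 μs − 0.913×3350 m / (2.998×10^8 m/s))
= 2.4512 × (5.3980 μs) = 13.2 μs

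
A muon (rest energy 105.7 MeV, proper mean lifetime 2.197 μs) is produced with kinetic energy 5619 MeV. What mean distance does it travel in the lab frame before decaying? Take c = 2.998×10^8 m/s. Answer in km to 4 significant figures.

γ = 1 + K/(m₀c²) = 1 + 5619/105.7 = 54.1599
β = √(1 − 1/γ²) = 0.999830
Dilated lifetime: γτ₀ = 54.1599 × 2.197 μs = 118.989 μs
d = βc·γτ₀ = 0.999830 × (2.998×10^8 m/s) × 0.000118989 s = 35.67 km

d ≈ 35.67 km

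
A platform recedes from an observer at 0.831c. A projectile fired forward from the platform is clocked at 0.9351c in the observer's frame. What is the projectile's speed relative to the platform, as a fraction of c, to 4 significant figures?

Inverse velocity addition: u' = (u − v)/(1 − uv/c²)
= (0.9351 − 0.831)/(1 − 0.9351×0.831) = 0.1041/0.222932 = 0.4670

u' ≈ 0.4670c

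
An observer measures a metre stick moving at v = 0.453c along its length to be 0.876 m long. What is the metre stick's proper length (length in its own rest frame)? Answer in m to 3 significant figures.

γ = 1/√(1 − 0.453²) = 1.1217
L₀ = γL = 1.1217 × 0.876 = 0.983 m

L₀ ≈ 0.983 m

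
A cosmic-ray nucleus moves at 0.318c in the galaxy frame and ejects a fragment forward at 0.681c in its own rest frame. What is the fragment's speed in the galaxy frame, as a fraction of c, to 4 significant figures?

u ≈ 0.8212c

Compose boost 2: (0.681 + 0.318)/(1 + 0.681×0.318) = 0.9990/1.21656 = 0.8212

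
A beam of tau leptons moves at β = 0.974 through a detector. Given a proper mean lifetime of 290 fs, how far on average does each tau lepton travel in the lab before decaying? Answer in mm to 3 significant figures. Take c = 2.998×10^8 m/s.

d ≈ 0.374 mm

γ = 1/√(1 − 0.974²) = 4.4141
Dilated lifetime: Δt = γτ₀ = 4.4141 × 290 fs = 1280.1 fs
d = vΔt = 0.974c × 1280.1 fs = 2.9201×10^8 m/s × 1.2801×10^-12 s = 0.374 mm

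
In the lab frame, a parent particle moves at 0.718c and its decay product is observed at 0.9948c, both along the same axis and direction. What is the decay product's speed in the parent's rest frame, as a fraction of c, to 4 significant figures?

u' ≈ 0.9687c

Inverse velocity addition: u' = (u − v)/(1 − uv/c²)
= (0.9948 − 0.718)/(1 − 0.9948×0.718) = 0.2768/0.285734 = 0.9687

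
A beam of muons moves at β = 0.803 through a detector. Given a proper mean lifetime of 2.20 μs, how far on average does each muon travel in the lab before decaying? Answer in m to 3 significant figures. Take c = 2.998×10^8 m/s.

d ≈ 889 m

γ = 1/√(1 − 0.803²) = 1.6779
Dilated lifetime: Δt = γτ₀ = 1.6779 × 2.20 μs = 3.6914 μs
d = vΔt = 0.803c × 3.6914 μs = 2.4074×10^8 m/s × 3.6914×10^-6 s = 889 m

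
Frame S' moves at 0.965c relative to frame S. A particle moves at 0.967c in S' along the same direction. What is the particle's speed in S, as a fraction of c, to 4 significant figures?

Relativistic velocity addition: u = (u' + v)/(1 + u'v/c²)
= (0.967 + 0.965)/(1 + 0.967×0.965) = 1.932/1.93315 = 0.9994

u ≈ 0.9994c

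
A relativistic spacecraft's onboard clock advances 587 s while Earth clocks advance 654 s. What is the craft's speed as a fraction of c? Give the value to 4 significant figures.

β ≈ 0.4409

γ = Δt/τ₀ = 654/587 = 1.11414
β = √(1 − 1/γ²) = √(1 − 1/1.11414²) = 0.4409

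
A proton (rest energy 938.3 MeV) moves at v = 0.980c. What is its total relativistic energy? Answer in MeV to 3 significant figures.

γ = 1/√(1 − 0.980²) = 5.0252
E = γm₀c² = 5.0252 × 938.3 MeV = 4720 MeV

E ≈ 4720 MeV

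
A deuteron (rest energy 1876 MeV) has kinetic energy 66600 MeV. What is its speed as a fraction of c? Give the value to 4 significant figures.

β ≈ 0.9996

γ = 1 + K/(m₀c²) = 1 + 66600/1876 = 36.5011
β = √(1 − 1/γ²) = 0.9996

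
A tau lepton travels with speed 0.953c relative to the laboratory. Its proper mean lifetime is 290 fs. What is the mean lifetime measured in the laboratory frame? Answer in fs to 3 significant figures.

Δt ≈ 957 fs

γ = 1/√(1 − 0.953²) = 3.3007
Time dilation: Δt = γτ₀ = 3.3007 × 290 fs = 957 fs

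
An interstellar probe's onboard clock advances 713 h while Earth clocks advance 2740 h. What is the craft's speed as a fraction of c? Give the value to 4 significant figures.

γ = Δt/τ₀ = 2740/713 = 3.84292
β = √(1 − 1/γ²) = √(1 − 1/3.84292²) = 0.9655

β ≈ 0.9655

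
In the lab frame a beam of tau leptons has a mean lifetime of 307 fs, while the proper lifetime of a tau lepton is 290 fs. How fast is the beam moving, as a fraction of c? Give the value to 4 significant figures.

β ≈ 0.3282

γ = Δt/τ₀ = 307/290 = 1.05862
β = √(1 − 1/γ²) = √(1 − 1/1.05862²) = 0.3282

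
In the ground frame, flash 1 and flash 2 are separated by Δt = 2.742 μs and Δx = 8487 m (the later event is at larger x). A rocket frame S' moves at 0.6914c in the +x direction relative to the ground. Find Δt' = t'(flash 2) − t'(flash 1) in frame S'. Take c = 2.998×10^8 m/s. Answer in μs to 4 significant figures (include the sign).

Δt' ≈ -23.30 μs

γ = 1/√(1 − 0.6914²) = 1.38414
Δt' = γ(Δt − vΔx/c²) = 1.38414 × (2.742 μs − 0.6914×8487 m / (2.998×10^8 m/s))
= 1.38414 × (-16.8308 μs) = -23.30 μs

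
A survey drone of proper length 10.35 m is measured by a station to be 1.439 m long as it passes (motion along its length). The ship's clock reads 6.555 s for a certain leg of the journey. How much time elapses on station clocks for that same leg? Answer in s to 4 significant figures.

Δt ≈ 47.15 s

Length contraction ⇒ γ = L₀/L = 10.35/1.439 = 7.19249
Time dilation: Δt = γτ₀ = 7.19249 × 6.555 s = 47.15 s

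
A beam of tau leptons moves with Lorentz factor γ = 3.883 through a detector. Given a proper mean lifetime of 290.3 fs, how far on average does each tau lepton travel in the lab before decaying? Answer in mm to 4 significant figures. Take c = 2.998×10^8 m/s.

d ≈ 0.3265 mm

β = √(1 − 1/γ²) = √(1 − 1/3.883²) = 0.966270
Dilated lifetime: Δt = γτ₀ = 3.883 × 290.3 fs = 1127.23 fs
d = vΔt = 0.966270c × 1127.23 fs = 2.89688×10^8 m/s × 1.12723×10^-12 s = 0.3265 mm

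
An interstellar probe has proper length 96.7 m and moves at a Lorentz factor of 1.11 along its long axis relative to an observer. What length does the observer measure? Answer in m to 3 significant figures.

L ≈ 87.1 m

γ = 1.11 (given)
Length contraction: L = L₀/γ = 96.7/1.11 = 87.1 m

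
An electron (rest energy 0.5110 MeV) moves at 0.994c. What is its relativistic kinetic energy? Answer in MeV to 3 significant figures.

K ≈ 4.16 MeV

γ = 1/√(1 − 0.994²) = 9.1424
K = (γ − 1)m₀c² = (9.1424 − 1) × 0.5110 MeV = 8.1424 × 0.5110 MeV = 4.16 MeV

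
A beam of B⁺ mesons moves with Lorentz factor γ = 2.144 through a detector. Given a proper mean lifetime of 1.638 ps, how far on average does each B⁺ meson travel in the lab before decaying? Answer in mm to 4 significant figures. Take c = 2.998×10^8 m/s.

d ≈ 0.9313 mm

β = √(1 − 1/γ²) = √(1 − 1/2.144²) = 0.884564
Dilated lifetime: Δt = γτ₀ = 2.144 × 1.638 ps = 3.51187 ps
d = vΔt = 0.884564c × 3.51187 ps = 2.65192×10^8 m/s × 3.51187×10^-12 s = 0.9313 mm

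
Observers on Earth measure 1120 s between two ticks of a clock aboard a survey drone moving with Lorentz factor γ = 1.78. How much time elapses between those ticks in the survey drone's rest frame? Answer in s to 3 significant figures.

γ = 1.78 (given)
Proper time: τ₀ = Δt/γ = 1120/1.78 = 629 s

τ₀ ≈ 629 s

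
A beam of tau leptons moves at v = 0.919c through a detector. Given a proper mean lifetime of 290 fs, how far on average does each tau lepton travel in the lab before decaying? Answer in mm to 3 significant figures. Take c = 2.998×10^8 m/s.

d ≈ 0.203 mm

γ = 1/√(1 − 0.919²) = 2.5364
Dilated lifetime: Δt = γτ₀ = 2.5364 × 290 fs = 735.56 fs
d = vΔt = 0.919c × 735.56 fs = 2.7552×10^8 m/s × 7.3556×10^-13 s = 0.203 mm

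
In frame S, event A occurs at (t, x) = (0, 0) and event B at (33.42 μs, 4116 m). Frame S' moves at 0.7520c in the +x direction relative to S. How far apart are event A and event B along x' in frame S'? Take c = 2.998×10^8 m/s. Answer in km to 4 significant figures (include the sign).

γ = 1/√(1 − 0.7520²) = 1.51708
Δx' = γ(Δx − vΔt) = 1.51708 × (4116 m − 0.7520×(2.998×10^8 m/s)×33.42×10^-6 s)
= 1.51708 × (-3418.53 m) = -5.186 km

Δx' ≈ -5.186 km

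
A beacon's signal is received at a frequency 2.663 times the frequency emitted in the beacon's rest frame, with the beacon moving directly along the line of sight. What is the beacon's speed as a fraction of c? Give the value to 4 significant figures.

f_obs/f_src = √((1+β)/(1−β)) = 2.663  ⇒  (1+β)/(1−β) = 7.09157
β = |1 − D²|/(1 + D²) = |1 − 7.09157|/(1 + 7.09157) = 0.7528

β ≈ 0.7528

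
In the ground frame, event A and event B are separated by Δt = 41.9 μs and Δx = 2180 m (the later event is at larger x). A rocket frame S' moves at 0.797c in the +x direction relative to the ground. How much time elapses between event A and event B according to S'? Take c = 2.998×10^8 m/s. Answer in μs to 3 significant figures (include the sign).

Δt' ≈ 59.8 μs

γ = 1/√(1 − 0.797²) = 1.6557
Δt' = γ(Δt − vΔx/c²) = 1.6557 × (41.9 μs − 0.797×2180 m / (2.998×10^8 m/s))
= 1.6557 × (36.105 μs) = 59.8 μs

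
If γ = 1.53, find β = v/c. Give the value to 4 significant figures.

β ≈ 0.7568

β = √(1 − 1/γ²) = √(1 − 1/1.53²) = √(0.572814) = 0.7568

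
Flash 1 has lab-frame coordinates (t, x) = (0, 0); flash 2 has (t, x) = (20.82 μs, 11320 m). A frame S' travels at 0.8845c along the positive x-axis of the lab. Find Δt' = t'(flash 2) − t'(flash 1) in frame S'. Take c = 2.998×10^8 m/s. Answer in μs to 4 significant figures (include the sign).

γ = 1/√(1 − 0.8845²) = 2.14344
Δt' = γ(Δt − vΔx/c²) = 2.14344 × (20.82 μs − 0.8845×11320 m / (2.998×10^8 m/s))
= 2.14344 × (-12.5774 μs) = -26.96 μs

Δt' ≈ -26.96 μs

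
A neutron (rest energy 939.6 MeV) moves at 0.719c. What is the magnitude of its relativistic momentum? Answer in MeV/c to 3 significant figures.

γ = 1/√(1 − 0.719²) = 1.4388
p = γβm₀c = 1.4388 × 0.719 × 939.6 MeV/c = 972 MeV/c

p ≈ 972 MeV/c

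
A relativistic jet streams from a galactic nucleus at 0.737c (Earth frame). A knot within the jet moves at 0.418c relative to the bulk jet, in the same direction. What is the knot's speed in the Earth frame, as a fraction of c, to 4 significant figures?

u ≈ 0.8830c

Relativistic velocity addition: u = (u' + v)/(1 + u'v/c²)
= (0.418 + 0.737)/(1 + 0.418×0.737) = 1.155/1.30807 = 0.8830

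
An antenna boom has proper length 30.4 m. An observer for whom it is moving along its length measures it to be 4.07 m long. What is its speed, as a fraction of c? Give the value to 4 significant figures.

β ≈ 0.9910

γ = L₀/L = 30.4/4.07 = 7.46929
β = √(1 − 1/γ²) = 0.9910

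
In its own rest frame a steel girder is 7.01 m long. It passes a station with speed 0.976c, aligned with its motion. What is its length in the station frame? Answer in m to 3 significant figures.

L ≈ 1.53 m

γ = 1/√(1 − 0.976²) = 4.5920
Length contraction: L = L₀/γ = 7.01/4.5920 = 1.53 m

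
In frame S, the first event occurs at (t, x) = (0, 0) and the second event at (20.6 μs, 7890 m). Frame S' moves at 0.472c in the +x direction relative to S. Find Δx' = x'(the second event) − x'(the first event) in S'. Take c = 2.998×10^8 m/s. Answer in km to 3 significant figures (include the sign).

γ = 1/√(1 − 0.472²) = 1.1343
Δx' = γ(Δx − vΔt) = 1.1343 × (7890 m − 0.472×(2.998×10^8 m/s)×20.6×10^-6 s)
= 1.1343 × (4975.0 m) = 5.64 km

Δx' ≈ 5.64 km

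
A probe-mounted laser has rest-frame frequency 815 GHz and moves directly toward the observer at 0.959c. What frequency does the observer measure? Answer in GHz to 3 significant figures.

Relativistic Doppler: f_obs = f_src √((1+β)/(1−β))
= 815 × √(1.9590/0.041000) = 815 × 6.9123 = 5630 GHz

f_obs ≈ 5630 GHz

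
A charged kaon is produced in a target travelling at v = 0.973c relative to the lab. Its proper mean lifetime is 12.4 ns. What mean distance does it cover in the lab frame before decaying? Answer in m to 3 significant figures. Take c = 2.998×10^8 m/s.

d ≈ 15.7 m

γ = 1/√(1 − 0.973²) = 4.3327
Dilated lifetime: Δt = γτ₀ = 4.3327 × 12.4 ns = 53.725 ns
d = vΔt = 0.973c × 53.725 ns = 2.9171×10^8 m/s × 5.3725×10^-8 s = 15.7 m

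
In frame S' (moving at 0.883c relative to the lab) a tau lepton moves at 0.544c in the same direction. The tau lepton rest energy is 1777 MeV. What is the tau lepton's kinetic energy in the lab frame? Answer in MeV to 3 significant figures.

K ≈ 4900 MeV

u_lab = (0.544 + 0.883)/(1 + 0.544×0.883) = 0.963960
γ = 1/√(1 − 0.963960²) = 3.7587
K = (γ − 1)m₀c² = (3.7587 − 1) × 1777 = 2.7587 × 1777 = 4900 MeV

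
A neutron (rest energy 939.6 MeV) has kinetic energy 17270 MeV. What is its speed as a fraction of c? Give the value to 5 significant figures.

β ≈ 0.99867

γ = 1 + K/(m₀c²) = 1 + 17270/939.6 = 19.38016
β = √(1 − 1/γ²) = 0.99867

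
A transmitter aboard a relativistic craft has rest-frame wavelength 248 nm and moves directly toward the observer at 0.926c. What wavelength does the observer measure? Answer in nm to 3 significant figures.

Relativistic Doppler: λ_obs = λ_src √((1−β)/(1+β))
= 248 × √(0.074000/1.9260) = 248 × 0.19601 = 48.6 nm

λ_obs ≈ 48.6 nm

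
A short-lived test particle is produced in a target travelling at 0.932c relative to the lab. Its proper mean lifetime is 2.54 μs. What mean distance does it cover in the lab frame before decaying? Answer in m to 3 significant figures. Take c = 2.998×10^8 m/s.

d ≈ 1960 m

γ = 1/√(1 − 0.932²) = 2.7589
Dilated lifetime: Δt = γτ₀ = 2.7589 × 2.54 μs = 7.0077 μs
d = vΔt = 0.932c × 7.0077 μs = 2.7941×10^8 m/s × 7.0077×10^-6 s = 1960 m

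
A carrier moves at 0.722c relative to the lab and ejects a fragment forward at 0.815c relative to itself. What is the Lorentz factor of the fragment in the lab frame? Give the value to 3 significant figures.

u_lab = (0.815 + 0.722)/(1 + 0.815×0.722) = 1.537/1.58843 = 0.967622
γ = 1/√(1 − 0.967622²) = 3.96

γ ≈ 3.96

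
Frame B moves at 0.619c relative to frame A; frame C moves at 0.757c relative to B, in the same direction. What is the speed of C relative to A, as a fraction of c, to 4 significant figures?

u ≈ 0.9370c

Compose boost 2: (0.757 + 0.619)/(1 + 0.757×0.619) = 1.376/1.46858 = 0.9370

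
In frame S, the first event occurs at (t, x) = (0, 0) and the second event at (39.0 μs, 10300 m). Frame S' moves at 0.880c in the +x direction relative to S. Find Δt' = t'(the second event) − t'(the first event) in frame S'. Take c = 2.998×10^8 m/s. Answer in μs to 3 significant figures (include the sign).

γ = 1/√(1 − 0.880²) = 2.1054
Δt' = γ(Δt − vΔx/c²) = 2.1054 × (39.0 μs − 0.880×10300 m / (2.998×10^8 m/s))
= 2.1054 × (8.7665 μs) = 18.5 μs

Δt' ≈ 18.5 μs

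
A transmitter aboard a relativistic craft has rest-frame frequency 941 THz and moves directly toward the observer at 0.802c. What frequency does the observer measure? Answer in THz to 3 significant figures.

Relativistic Doppler: f_obs = f_src √((1+β)/(1−β))
= 941 × √(1.8020/0.19800) = 941 × 3.0168 = 2840 THz

f_obs ≈ 2840 THz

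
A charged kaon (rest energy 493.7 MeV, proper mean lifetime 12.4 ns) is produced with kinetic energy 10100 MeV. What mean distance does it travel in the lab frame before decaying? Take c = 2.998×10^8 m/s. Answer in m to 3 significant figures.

γ = 1 + K/(m₀c²) = 1 + 10100/493.7 = 21.458
β = √(1 − 1/γ²) = 0.99891
Dilated lifetime: γτ₀ = 21.458 × 12.4 ns = 266.08 ns
d = βc·γτ₀ = 0.99891 × (2.998×10^8 m/s) × 2.6608×10^-7 s = 79.7 m

d ≈ 79.7 m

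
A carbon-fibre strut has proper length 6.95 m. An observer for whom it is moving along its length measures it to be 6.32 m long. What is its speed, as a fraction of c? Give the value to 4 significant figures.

γ = L₀/L = 6.95/6.32 = 1.09968
β = √(1 − 1/γ²) = 0.4160

β ≈ 0.4160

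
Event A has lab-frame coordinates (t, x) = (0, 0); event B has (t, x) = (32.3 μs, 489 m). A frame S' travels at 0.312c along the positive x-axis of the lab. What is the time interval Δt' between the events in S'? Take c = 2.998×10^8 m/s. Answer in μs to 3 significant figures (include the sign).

Δt' ≈ 33.5 μs

γ = 1/√(1 − 0.312²) = 1.0525
Δt' = γ(Δt − vΔx/c²) = 1.0525 × (32.3 μs − 0.312×489 m / (2.998×10^8 m/s))
= 1.0525 × (31.791 μs) = 33.5 μs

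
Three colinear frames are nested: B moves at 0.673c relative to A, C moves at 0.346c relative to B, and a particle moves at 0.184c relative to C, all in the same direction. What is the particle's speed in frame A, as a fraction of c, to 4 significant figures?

u ≈ 0.8771c

Compose boost 2: (0.346 + 0.673)/(1 + 0.346×0.673) = 1.019/1.23286 = 0.826535
Compose boost 3: (0.184 + 0.826535)/(1 + 0.184×0.826535) = 1.01053/1.15208 = 0.8771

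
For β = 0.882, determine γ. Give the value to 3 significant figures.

γ = 1/√(1 − β²) = 1/√(1 − 0.882²) = 1/√(0.22208) = 2.12

γ ≈ 2.12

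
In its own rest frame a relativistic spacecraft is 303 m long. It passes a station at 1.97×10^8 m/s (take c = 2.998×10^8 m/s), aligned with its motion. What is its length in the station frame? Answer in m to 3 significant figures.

β = v/c = 1.97×10^8 / 2.998×10^8 = 0.65710
γ = 1/√(1 − 0.65710²) = 1.3266
Length contraction: L = L₀/γ = 303/1.3266 = 228 m

L ≈ 228 m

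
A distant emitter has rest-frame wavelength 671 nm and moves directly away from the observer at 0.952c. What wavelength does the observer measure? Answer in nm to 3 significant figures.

λ_obs ≈ 4280 nm

Relativistic Doppler: λ_obs = λ_src √((1+β)/(1−β))
= 671 × √(1.9520/0.048000) = 671 × 6.3770 = 4280 nm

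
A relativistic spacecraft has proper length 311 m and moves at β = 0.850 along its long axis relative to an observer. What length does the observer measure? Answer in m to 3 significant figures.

L ≈ 164 m

γ = 1/√(1 − 0.850²) = 1.8983
Length contraction: L = L₀/γ = 311/1.8983 = 164 m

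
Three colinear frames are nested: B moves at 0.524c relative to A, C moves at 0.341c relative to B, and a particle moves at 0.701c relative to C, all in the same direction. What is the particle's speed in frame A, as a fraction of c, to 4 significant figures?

Compose boost 2: (0.341 + 0.524)/(1 + 0.341×0.524) = 0.8650/1.17868 = 0.733869
Compose boost 3: (0.701 + 0.733869)/(1 + 0.701×0.733869) = 1.43487/1.51444 = 0.9475

u ≈ 0.9475c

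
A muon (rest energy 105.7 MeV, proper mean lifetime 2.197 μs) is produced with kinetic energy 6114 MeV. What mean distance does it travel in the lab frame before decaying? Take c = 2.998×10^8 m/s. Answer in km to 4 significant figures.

d ≈ 38.75 km

γ = 1 + K/(m₀c²) = 1 + 6114/105.7 = 58.8430
β = √(1 − 1/γ²) = 0.999856
Dilated lifetime: γτ₀ = 58.8430 × 2.197 μs = 129.278 μs
d = βc·γτ₀ = 0.999856 × (2.998×10^8 m/s) × 0.000129278 s = 38.75 km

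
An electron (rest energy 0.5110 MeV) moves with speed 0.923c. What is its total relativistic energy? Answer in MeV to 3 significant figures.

E ≈ 1.33 MeV

γ = 1/√(1 − 0.923²) = 2.5988
E = γm₀c² = 2.5988 × 0.5110 MeV = 1.33 MeV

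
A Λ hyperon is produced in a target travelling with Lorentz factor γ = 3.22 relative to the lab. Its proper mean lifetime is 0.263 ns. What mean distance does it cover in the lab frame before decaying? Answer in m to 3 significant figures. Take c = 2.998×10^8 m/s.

β = √(1 − 1/γ²) = √(1 − 1/3.22²) = 0.95055
Dilated lifetime: Δt = γτ₀ = 3.22 × 0.263 ns = 0.84686 ns
d = vΔt = 0.95055c × 0.84686 ns = 2.8498×10^8 m/s × 8.4686×10^-10 s = 0.241 m

d ≈ 0.241 m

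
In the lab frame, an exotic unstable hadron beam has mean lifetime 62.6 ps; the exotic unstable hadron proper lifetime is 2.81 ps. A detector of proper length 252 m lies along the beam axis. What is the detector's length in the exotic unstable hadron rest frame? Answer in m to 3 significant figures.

Time dilation ⇒ γ = Δt/τ₀ = 62.6/2.81 = 22.278
Length contraction: L = L₀/γ = 252/22.278 = 11.3 m

L ≈ 11.3 m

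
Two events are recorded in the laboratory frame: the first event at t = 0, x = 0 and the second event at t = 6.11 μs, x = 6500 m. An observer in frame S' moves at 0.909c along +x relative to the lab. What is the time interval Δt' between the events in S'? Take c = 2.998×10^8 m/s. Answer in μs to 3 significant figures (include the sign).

γ = 1/√(1 − 0.909²) = 2.3993
Δt' = γ(Δt − vΔx/c²) = 2.3993 × (6.11 μs − 0.909×6500 m / (2.998×10^8 m/s))
= 2.3993 × (-13.598 μs) = -32.6 μs

Δt' ≈ -32.6 μs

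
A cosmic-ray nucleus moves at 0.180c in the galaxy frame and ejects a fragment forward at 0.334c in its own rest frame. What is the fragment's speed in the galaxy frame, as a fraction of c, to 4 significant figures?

u ≈ 0.4849c

Compose boost 2: (0.334 + 0.180)/(1 + 0.334×0.180) = 0.5140/1.06012 = 0.4849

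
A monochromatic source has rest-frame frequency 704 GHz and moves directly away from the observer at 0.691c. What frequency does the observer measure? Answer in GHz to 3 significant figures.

f_obs ≈ 301 GHz

Relativistic Doppler: f_obs = f_src √((1−β)/(1+β))
= 704 × √(0.30900/1.6910) = 704 × 0.42747 = 301 GHz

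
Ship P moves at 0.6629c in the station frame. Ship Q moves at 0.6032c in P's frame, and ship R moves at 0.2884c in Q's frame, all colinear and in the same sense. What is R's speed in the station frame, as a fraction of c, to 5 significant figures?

Compose boost 2: (0.6032 + 0.6629)/(1 + 0.6032×0.6629) = 1.2661/1.399861 = 0.9044468
Compose boost 3: (0.2884 + 0.9044468)/(1 + 0.2884×0.9044468) = 1.192847/1.260842 = 0.94607

u ≈ 0.94607c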